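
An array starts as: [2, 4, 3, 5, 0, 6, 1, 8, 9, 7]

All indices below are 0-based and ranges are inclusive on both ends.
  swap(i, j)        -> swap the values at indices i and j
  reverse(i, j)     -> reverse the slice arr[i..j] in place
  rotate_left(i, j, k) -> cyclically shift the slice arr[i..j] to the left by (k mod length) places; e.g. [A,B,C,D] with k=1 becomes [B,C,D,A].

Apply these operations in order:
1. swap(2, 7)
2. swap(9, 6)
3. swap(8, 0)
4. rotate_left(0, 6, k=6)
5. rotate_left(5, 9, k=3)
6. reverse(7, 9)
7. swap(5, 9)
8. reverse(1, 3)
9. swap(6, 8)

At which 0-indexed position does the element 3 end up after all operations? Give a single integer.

Answer: 7

Derivation:
After 1 (swap(2, 7)): [2, 4, 8, 5, 0, 6, 1, 3, 9, 7]
After 2 (swap(9, 6)): [2, 4, 8, 5, 0, 6, 7, 3, 9, 1]
After 3 (swap(8, 0)): [9, 4, 8, 5, 0, 6, 7, 3, 2, 1]
After 4 (rotate_left(0, 6, k=6)): [7, 9, 4, 8, 5, 0, 6, 3, 2, 1]
After 5 (rotate_left(5, 9, k=3)): [7, 9, 4, 8, 5, 2, 1, 0, 6, 3]
After 6 (reverse(7, 9)): [7, 9, 4, 8, 5, 2, 1, 3, 6, 0]
After 7 (swap(5, 9)): [7, 9, 4, 8, 5, 0, 1, 3, 6, 2]
After 8 (reverse(1, 3)): [7, 8, 4, 9, 5, 0, 1, 3, 6, 2]
After 9 (swap(6, 8)): [7, 8, 4, 9, 5, 0, 6, 3, 1, 2]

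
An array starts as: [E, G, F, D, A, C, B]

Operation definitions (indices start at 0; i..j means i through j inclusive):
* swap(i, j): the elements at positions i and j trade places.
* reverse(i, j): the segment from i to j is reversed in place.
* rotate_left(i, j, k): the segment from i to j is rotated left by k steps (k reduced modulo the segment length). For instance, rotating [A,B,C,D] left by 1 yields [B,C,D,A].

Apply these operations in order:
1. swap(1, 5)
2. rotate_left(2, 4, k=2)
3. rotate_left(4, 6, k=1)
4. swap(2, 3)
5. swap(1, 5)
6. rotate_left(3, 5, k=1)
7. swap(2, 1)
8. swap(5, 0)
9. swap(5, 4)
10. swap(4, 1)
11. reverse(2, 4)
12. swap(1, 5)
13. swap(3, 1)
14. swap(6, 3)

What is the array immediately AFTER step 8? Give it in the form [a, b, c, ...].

Answer: [A, F, B, G, C, E, D]

Derivation:
After 1 (swap(1, 5)): [E, C, F, D, A, G, B]
After 2 (rotate_left(2, 4, k=2)): [E, C, A, F, D, G, B]
After 3 (rotate_left(4, 6, k=1)): [E, C, A, F, G, B, D]
After 4 (swap(2, 3)): [E, C, F, A, G, B, D]
After 5 (swap(1, 5)): [E, B, F, A, G, C, D]
After 6 (rotate_left(3, 5, k=1)): [E, B, F, G, C, A, D]
After 7 (swap(2, 1)): [E, F, B, G, C, A, D]
After 8 (swap(5, 0)): [A, F, B, G, C, E, D]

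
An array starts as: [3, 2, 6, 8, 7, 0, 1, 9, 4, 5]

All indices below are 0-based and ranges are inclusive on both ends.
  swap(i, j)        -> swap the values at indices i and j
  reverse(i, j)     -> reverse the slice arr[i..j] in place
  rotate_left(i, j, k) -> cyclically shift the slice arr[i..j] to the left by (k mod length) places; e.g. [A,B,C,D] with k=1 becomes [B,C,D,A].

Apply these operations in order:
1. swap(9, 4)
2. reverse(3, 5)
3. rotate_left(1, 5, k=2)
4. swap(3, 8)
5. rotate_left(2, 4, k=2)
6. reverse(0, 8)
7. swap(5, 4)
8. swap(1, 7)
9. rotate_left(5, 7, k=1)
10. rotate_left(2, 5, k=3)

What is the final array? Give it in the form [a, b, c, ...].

After 1 (swap(9, 4)): [3, 2, 6, 8, 5, 0, 1, 9, 4, 7]
After 2 (reverse(3, 5)): [3, 2, 6, 0, 5, 8, 1, 9, 4, 7]
After 3 (rotate_left(1, 5, k=2)): [3, 0, 5, 8, 2, 6, 1, 9, 4, 7]
After 4 (swap(3, 8)): [3, 0, 5, 4, 2, 6, 1, 9, 8, 7]
After 5 (rotate_left(2, 4, k=2)): [3, 0, 2, 5, 4, 6, 1, 9, 8, 7]
After 6 (reverse(0, 8)): [8, 9, 1, 6, 4, 5, 2, 0, 3, 7]
After 7 (swap(5, 4)): [8, 9, 1, 6, 5, 4, 2, 0, 3, 7]
After 8 (swap(1, 7)): [8, 0, 1, 6, 5, 4, 2, 9, 3, 7]
After 9 (rotate_left(5, 7, k=1)): [8, 0, 1, 6, 5, 2, 9, 4, 3, 7]
After 10 (rotate_left(2, 5, k=3)): [8, 0, 2, 1, 6, 5, 9, 4, 3, 7]

Answer: [8, 0, 2, 1, 6, 5, 9, 4, 3, 7]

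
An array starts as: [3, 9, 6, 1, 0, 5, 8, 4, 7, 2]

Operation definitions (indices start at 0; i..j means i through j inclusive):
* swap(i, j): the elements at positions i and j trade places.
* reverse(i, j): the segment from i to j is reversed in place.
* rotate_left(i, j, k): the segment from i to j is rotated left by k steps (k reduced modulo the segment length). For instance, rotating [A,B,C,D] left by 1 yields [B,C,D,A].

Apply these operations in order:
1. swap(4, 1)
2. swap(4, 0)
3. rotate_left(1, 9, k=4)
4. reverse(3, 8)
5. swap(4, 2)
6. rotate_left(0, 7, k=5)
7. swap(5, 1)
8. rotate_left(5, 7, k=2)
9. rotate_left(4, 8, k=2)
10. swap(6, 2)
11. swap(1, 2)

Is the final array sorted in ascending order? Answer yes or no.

After 1 (swap(4, 1)): [3, 0, 6, 1, 9, 5, 8, 4, 7, 2]
After 2 (swap(4, 0)): [9, 0, 6, 1, 3, 5, 8, 4, 7, 2]
After 3 (rotate_left(1, 9, k=4)): [9, 5, 8, 4, 7, 2, 0, 6, 1, 3]
After 4 (reverse(3, 8)): [9, 5, 8, 1, 6, 0, 2, 7, 4, 3]
After 5 (swap(4, 2)): [9, 5, 6, 1, 8, 0, 2, 7, 4, 3]
After 6 (rotate_left(0, 7, k=5)): [0, 2, 7, 9, 5, 6, 1, 8, 4, 3]
After 7 (swap(5, 1)): [0, 6, 7, 9, 5, 2, 1, 8, 4, 3]
After 8 (rotate_left(5, 7, k=2)): [0, 6, 7, 9, 5, 8, 2, 1, 4, 3]
After 9 (rotate_left(4, 8, k=2)): [0, 6, 7, 9, 2, 1, 4, 5, 8, 3]
After 10 (swap(6, 2)): [0, 6, 4, 9, 2, 1, 7, 5, 8, 3]
After 11 (swap(1, 2)): [0, 4, 6, 9, 2, 1, 7, 5, 8, 3]

Answer: no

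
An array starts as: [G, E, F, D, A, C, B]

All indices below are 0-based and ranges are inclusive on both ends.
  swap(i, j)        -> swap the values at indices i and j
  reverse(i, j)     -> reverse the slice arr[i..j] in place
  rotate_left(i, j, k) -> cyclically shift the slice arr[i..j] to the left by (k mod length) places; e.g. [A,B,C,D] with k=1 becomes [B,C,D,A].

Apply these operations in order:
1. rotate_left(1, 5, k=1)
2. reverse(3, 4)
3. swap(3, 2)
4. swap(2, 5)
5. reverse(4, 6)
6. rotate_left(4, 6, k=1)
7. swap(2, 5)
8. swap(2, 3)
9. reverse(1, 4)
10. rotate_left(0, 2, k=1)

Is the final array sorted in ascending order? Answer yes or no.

Answer: no

Derivation:
After 1 (rotate_left(1, 5, k=1)): [G, F, D, A, C, E, B]
After 2 (reverse(3, 4)): [G, F, D, C, A, E, B]
After 3 (swap(3, 2)): [G, F, C, D, A, E, B]
After 4 (swap(2, 5)): [G, F, E, D, A, C, B]
After 5 (reverse(4, 6)): [G, F, E, D, B, C, A]
After 6 (rotate_left(4, 6, k=1)): [G, F, E, D, C, A, B]
After 7 (swap(2, 5)): [G, F, A, D, C, E, B]
After 8 (swap(2, 3)): [G, F, D, A, C, E, B]
After 9 (reverse(1, 4)): [G, C, A, D, F, E, B]
After 10 (rotate_left(0, 2, k=1)): [C, A, G, D, F, E, B]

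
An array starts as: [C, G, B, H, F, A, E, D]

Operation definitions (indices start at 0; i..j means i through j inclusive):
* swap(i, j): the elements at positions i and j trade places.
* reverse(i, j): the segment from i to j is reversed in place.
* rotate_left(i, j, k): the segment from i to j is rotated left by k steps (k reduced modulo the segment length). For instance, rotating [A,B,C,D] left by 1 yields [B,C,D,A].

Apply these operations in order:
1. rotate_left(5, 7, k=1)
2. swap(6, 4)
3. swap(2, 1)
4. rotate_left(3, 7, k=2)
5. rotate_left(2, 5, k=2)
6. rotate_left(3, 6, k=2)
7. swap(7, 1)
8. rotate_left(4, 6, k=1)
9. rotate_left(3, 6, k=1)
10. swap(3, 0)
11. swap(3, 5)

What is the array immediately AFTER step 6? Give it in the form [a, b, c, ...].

Answer: [C, B, F, E, H, A, G, D]

Derivation:
After 1 (rotate_left(5, 7, k=1)): [C, G, B, H, F, E, D, A]
After 2 (swap(6, 4)): [C, G, B, H, D, E, F, A]
After 3 (swap(2, 1)): [C, B, G, H, D, E, F, A]
After 4 (rotate_left(3, 7, k=2)): [C, B, G, E, F, A, H, D]
After 5 (rotate_left(2, 5, k=2)): [C, B, F, A, G, E, H, D]
After 6 (rotate_left(3, 6, k=2)): [C, B, F, E, H, A, G, D]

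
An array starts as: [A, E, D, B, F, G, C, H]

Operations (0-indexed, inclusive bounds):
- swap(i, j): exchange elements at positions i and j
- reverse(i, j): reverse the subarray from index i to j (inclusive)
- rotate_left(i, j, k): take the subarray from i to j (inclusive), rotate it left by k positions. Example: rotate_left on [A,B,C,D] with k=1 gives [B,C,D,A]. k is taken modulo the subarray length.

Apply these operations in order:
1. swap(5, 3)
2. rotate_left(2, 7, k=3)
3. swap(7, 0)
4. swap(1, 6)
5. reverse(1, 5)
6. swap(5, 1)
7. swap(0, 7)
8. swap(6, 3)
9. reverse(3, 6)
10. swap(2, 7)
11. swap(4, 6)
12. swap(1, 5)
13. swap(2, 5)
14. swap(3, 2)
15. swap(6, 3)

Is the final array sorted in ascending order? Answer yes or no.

Answer: yes

Derivation:
After 1 (swap(5, 3)): [A, E, D, G, F, B, C, H]
After 2 (rotate_left(2, 7, k=3)): [A, E, B, C, H, D, G, F]
After 3 (swap(7, 0)): [F, E, B, C, H, D, G, A]
After 4 (swap(1, 6)): [F, G, B, C, H, D, E, A]
After 5 (reverse(1, 5)): [F, D, H, C, B, G, E, A]
After 6 (swap(5, 1)): [F, G, H, C, B, D, E, A]
After 7 (swap(0, 7)): [A, G, H, C, B, D, E, F]
After 8 (swap(6, 3)): [A, G, H, E, B, D, C, F]
After 9 (reverse(3, 6)): [A, G, H, C, D, B, E, F]
After 10 (swap(2, 7)): [A, G, F, C, D, B, E, H]
After 11 (swap(4, 6)): [A, G, F, C, E, B, D, H]
After 12 (swap(1, 5)): [A, B, F, C, E, G, D, H]
After 13 (swap(2, 5)): [A, B, G, C, E, F, D, H]
After 14 (swap(3, 2)): [A, B, C, G, E, F, D, H]
After 15 (swap(6, 3)): [A, B, C, D, E, F, G, H]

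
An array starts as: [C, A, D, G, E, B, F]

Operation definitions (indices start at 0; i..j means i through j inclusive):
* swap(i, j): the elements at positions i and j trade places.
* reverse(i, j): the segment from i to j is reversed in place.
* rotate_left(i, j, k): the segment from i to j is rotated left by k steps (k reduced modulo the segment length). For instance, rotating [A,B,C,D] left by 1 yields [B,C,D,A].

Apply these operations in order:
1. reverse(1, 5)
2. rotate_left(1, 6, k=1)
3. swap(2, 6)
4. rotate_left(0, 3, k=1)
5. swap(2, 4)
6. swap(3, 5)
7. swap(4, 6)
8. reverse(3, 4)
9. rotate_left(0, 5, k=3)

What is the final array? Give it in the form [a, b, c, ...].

Answer: [G, F, C, E, B, A, D]

Derivation:
After 1 (reverse(1, 5)): [C, B, E, G, D, A, F]
After 2 (rotate_left(1, 6, k=1)): [C, E, G, D, A, F, B]
After 3 (swap(2, 6)): [C, E, B, D, A, F, G]
After 4 (rotate_left(0, 3, k=1)): [E, B, D, C, A, F, G]
After 5 (swap(2, 4)): [E, B, A, C, D, F, G]
After 6 (swap(3, 5)): [E, B, A, F, D, C, G]
After 7 (swap(4, 6)): [E, B, A, F, G, C, D]
After 8 (reverse(3, 4)): [E, B, A, G, F, C, D]
After 9 (rotate_left(0, 5, k=3)): [G, F, C, E, B, A, D]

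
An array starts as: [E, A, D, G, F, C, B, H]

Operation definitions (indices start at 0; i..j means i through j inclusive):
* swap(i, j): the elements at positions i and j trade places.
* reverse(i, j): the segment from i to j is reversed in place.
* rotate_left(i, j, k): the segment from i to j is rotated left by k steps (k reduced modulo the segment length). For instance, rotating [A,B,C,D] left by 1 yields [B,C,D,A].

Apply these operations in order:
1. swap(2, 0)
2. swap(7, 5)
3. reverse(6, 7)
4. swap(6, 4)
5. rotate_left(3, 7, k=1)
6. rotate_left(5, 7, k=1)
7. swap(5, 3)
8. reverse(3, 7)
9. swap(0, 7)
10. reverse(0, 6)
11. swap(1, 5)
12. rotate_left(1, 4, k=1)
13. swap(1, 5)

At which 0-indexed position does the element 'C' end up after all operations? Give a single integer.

After 1 (swap(2, 0)): [D, A, E, G, F, C, B, H]
After 2 (swap(7, 5)): [D, A, E, G, F, H, B, C]
After 3 (reverse(6, 7)): [D, A, E, G, F, H, C, B]
After 4 (swap(6, 4)): [D, A, E, G, C, H, F, B]
After 5 (rotate_left(3, 7, k=1)): [D, A, E, C, H, F, B, G]
After 6 (rotate_left(5, 7, k=1)): [D, A, E, C, H, B, G, F]
After 7 (swap(5, 3)): [D, A, E, B, H, C, G, F]
After 8 (reverse(3, 7)): [D, A, E, F, G, C, H, B]
After 9 (swap(0, 7)): [B, A, E, F, G, C, H, D]
After 10 (reverse(0, 6)): [H, C, G, F, E, A, B, D]
After 11 (swap(1, 5)): [H, A, G, F, E, C, B, D]
After 12 (rotate_left(1, 4, k=1)): [H, G, F, E, A, C, B, D]
After 13 (swap(1, 5)): [H, C, F, E, A, G, B, D]

Answer: 1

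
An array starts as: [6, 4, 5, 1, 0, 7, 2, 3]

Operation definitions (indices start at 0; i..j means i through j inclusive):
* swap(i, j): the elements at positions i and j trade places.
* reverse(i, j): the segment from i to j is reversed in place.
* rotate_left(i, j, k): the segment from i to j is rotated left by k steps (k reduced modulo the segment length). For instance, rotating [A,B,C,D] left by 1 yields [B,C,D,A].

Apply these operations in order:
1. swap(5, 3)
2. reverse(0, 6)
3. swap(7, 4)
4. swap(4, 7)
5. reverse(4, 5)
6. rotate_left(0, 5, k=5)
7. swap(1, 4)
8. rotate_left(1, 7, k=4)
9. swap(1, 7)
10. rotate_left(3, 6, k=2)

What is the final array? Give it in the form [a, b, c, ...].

Answer: [5, 2, 6, 1, 0, 3, 7, 4]

Derivation:
After 1 (swap(5, 3)): [6, 4, 5, 7, 0, 1, 2, 3]
After 2 (reverse(0, 6)): [2, 1, 0, 7, 5, 4, 6, 3]
After 3 (swap(7, 4)): [2, 1, 0, 7, 3, 4, 6, 5]
After 4 (swap(4, 7)): [2, 1, 0, 7, 5, 4, 6, 3]
After 5 (reverse(4, 5)): [2, 1, 0, 7, 4, 5, 6, 3]
After 6 (rotate_left(0, 5, k=5)): [5, 2, 1, 0, 7, 4, 6, 3]
After 7 (swap(1, 4)): [5, 7, 1, 0, 2, 4, 6, 3]
After 8 (rotate_left(1, 7, k=4)): [5, 4, 6, 3, 7, 1, 0, 2]
After 9 (swap(1, 7)): [5, 2, 6, 3, 7, 1, 0, 4]
After 10 (rotate_left(3, 6, k=2)): [5, 2, 6, 1, 0, 3, 7, 4]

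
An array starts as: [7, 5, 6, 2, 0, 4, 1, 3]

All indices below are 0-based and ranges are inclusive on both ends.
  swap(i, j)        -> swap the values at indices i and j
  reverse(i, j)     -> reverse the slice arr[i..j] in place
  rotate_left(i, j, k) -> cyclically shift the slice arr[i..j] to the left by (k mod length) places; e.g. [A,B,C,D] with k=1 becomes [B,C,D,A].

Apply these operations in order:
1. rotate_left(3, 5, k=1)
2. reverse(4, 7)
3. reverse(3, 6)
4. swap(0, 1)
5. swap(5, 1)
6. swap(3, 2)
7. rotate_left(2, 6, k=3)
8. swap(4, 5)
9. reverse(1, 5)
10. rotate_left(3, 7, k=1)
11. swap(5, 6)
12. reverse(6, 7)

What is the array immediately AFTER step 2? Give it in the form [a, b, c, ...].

Answer: [7, 5, 6, 0, 3, 1, 2, 4]

Derivation:
After 1 (rotate_left(3, 5, k=1)): [7, 5, 6, 0, 4, 2, 1, 3]
After 2 (reverse(4, 7)): [7, 5, 6, 0, 3, 1, 2, 4]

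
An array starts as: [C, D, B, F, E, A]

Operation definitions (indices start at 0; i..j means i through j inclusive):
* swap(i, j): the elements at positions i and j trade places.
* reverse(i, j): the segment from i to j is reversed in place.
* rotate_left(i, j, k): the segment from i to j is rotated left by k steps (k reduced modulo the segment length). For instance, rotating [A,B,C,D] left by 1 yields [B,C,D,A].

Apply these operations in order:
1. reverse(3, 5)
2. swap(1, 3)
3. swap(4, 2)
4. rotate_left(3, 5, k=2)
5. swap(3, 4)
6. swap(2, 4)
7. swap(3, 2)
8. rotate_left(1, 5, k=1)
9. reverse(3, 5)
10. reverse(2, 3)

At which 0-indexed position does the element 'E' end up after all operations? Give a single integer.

Answer: 5

Derivation:
After 1 (reverse(3, 5)): [C, D, B, A, E, F]
After 2 (swap(1, 3)): [C, A, B, D, E, F]
After 3 (swap(4, 2)): [C, A, E, D, B, F]
After 4 (rotate_left(3, 5, k=2)): [C, A, E, F, D, B]
After 5 (swap(3, 4)): [C, A, E, D, F, B]
After 6 (swap(2, 4)): [C, A, F, D, E, B]
After 7 (swap(3, 2)): [C, A, D, F, E, B]
After 8 (rotate_left(1, 5, k=1)): [C, D, F, E, B, A]
After 9 (reverse(3, 5)): [C, D, F, A, B, E]
After 10 (reverse(2, 3)): [C, D, A, F, B, E]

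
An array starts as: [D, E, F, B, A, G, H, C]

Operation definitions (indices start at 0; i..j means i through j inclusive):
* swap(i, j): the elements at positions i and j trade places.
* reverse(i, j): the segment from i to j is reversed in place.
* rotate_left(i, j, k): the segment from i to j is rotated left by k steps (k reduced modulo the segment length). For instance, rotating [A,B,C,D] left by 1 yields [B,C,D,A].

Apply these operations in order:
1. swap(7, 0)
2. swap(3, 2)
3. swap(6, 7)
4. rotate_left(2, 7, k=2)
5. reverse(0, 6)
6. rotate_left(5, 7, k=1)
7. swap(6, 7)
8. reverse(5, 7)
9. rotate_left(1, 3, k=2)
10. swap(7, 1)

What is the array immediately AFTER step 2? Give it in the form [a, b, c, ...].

Answer: [C, E, B, F, A, G, H, D]

Derivation:
After 1 (swap(7, 0)): [C, E, F, B, A, G, H, D]
After 2 (swap(3, 2)): [C, E, B, F, A, G, H, D]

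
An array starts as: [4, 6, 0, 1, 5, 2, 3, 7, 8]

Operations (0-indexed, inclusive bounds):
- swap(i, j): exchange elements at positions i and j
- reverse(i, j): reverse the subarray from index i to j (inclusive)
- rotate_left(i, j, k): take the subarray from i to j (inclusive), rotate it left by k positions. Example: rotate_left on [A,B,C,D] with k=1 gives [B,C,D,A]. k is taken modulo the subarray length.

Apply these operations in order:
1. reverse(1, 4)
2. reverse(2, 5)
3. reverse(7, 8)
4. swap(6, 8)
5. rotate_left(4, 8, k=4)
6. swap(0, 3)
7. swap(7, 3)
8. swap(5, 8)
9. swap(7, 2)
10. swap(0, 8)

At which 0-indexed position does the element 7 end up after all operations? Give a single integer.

After 1 (reverse(1, 4)): [4, 5, 1, 0, 6, 2, 3, 7, 8]
After 2 (reverse(2, 5)): [4, 5, 2, 6, 0, 1, 3, 7, 8]
After 3 (reverse(7, 8)): [4, 5, 2, 6, 0, 1, 3, 8, 7]
After 4 (swap(6, 8)): [4, 5, 2, 6, 0, 1, 7, 8, 3]
After 5 (rotate_left(4, 8, k=4)): [4, 5, 2, 6, 3, 0, 1, 7, 8]
After 6 (swap(0, 3)): [6, 5, 2, 4, 3, 0, 1, 7, 8]
After 7 (swap(7, 3)): [6, 5, 2, 7, 3, 0, 1, 4, 8]
After 8 (swap(5, 8)): [6, 5, 2, 7, 3, 8, 1, 4, 0]
After 9 (swap(7, 2)): [6, 5, 4, 7, 3, 8, 1, 2, 0]
After 10 (swap(0, 8)): [0, 5, 4, 7, 3, 8, 1, 2, 6]

Answer: 3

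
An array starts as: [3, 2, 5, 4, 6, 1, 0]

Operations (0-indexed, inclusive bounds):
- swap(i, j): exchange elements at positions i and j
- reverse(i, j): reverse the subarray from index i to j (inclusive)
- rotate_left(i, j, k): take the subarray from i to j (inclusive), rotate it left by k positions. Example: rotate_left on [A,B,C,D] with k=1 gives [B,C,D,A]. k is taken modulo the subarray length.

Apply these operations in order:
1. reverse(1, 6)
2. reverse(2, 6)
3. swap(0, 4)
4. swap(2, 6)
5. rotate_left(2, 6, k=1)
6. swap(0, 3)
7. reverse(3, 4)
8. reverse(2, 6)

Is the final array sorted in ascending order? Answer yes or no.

Answer: no

Derivation:
After 1 (reverse(1, 6)): [3, 0, 1, 6, 4, 5, 2]
After 2 (reverse(2, 6)): [3, 0, 2, 5, 4, 6, 1]
After 3 (swap(0, 4)): [4, 0, 2, 5, 3, 6, 1]
After 4 (swap(2, 6)): [4, 0, 1, 5, 3, 6, 2]
After 5 (rotate_left(2, 6, k=1)): [4, 0, 5, 3, 6, 2, 1]
After 6 (swap(0, 3)): [3, 0, 5, 4, 6, 2, 1]
After 7 (reverse(3, 4)): [3, 0, 5, 6, 4, 2, 1]
After 8 (reverse(2, 6)): [3, 0, 1, 2, 4, 6, 5]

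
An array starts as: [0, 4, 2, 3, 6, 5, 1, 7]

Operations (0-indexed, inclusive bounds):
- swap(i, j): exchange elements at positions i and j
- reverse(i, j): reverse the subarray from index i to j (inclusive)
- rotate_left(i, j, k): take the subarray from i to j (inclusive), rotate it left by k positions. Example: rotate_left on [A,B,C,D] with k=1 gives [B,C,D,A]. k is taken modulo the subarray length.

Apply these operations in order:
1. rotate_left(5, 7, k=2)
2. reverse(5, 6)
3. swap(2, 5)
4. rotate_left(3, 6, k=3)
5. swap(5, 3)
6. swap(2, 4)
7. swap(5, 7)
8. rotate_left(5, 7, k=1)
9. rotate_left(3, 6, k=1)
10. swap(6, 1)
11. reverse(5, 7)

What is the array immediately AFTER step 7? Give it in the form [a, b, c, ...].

After 1 (rotate_left(5, 7, k=2)): [0, 4, 2, 3, 6, 7, 5, 1]
After 2 (reverse(5, 6)): [0, 4, 2, 3, 6, 5, 7, 1]
After 3 (swap(2, 5)): [0, 4, 5, 3, 6, 2, 7, 1]
After 4 (rotate_left(3, 6, k=3)): [0, 4, 5, 7, 3, 6, 2, 1]
After 5 (swap(5, 3)): [0, 4, 5, 6, 3, 7, 2, 1]
After 6 (swap(2, 4)): [0, 4, 3, 6, 5, 7, 2, 1]
After 7 (swap(5, 7)): [0, 4, 3, 6, 5, 1, 2, 7]

Answer: [0, 4, 3, 6, 5, 1, 2, 7]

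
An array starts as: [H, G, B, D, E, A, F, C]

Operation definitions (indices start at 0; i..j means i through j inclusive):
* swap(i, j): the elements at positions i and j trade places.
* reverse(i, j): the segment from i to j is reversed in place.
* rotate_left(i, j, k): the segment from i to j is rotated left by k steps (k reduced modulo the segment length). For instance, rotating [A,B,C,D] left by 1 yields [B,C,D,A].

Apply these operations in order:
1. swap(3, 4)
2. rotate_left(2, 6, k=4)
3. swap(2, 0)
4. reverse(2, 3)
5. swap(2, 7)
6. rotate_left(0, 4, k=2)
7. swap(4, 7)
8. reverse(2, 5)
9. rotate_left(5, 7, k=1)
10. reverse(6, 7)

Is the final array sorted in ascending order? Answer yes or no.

Answer: no

Derivation:
After 1 (swap(3, 4)): [H, G, B, E, D, A, F, C]
After 2 (rotate_left(2, 6, k=4)): [H, G, F, B, E, D, A, C]
After 3 (swap(2, 0)): [F, G, H, B, E, D, A, C]
After 4 (reverse(2, 3)): [F, G, B, H, E, D, A, C]
After 5 (swap(2, 7)): [F, G, C, H, E, D, A, B]
After 6 (rotate_left(0, 4, k=2)): [C, H, E, F, G, D, A, B]
After 7 (swap(4, 7)): [C, H, E, F, B, D, A, G]
After 8 (reverse(2, 5)): [C, H, D, B, F, E, A, G]
After 9 (rotate_left(5, 7, k=1)): [C, H, D, B, F, A, G, E]
After 10 (reverse(6, 7)): [C, H, D, B, F, A, E, G]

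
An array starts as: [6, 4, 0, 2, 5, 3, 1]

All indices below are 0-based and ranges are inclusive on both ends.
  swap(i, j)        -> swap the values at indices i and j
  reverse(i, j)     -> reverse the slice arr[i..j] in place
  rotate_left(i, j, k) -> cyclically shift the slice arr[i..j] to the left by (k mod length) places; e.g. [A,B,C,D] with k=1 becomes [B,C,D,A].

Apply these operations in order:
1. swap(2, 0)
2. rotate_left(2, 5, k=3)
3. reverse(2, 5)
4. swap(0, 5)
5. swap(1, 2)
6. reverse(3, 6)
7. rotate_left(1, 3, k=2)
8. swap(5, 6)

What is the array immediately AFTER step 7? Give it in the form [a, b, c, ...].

After 1 (swap(2, 0)): [0, 4, 6, 2, 5, 3, 1]
After 2 (rotate_left(2, 5, k=3)): [0, 4, 3, 6, 2, 5, 1]
After 3 (reverse(2, 5)): [0, 4, 5, 2, 6, 3, 1]
After 4 (swap(0, 5)): [3, 4, 5, 2, 6, 0, 1]
After 5 (swap(1, 2)): [3, 5, 4, 2, 6, 0, 1]
After 6 (reverse(3, 6)): [3, 5, 4, 1, 0, 6, 2]
After 7 (rotate_left(1, 3, k=2)): [3, 1, 5, 4, 0, 6, 2]

Answer: [3, 1, 5, 4, 0, 6, 2]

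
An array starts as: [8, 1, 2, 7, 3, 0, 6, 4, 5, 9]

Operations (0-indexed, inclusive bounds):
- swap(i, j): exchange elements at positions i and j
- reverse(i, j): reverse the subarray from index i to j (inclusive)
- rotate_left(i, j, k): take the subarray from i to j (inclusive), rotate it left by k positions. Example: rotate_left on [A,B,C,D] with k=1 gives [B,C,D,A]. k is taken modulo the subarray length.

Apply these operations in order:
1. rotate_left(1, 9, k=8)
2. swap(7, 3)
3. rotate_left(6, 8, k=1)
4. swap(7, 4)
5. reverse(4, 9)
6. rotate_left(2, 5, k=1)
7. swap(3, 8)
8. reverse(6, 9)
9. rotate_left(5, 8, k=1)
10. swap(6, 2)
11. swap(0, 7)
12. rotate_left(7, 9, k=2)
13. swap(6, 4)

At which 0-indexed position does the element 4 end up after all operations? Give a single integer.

After 1 (rotate_left(1, 9, k=8)): [8, 9, 1, 2, 7, 3, 0, 6, 4, 5]
After 2 (swap(7, 3)): [8, 9, 1, 6, 7, 3, 0, 2, 4, 5]
After 3 (rotate_left(6, 8, k=1)): [8, 9, 1, 6, 7, 3, 2, 4, 0, 5]
After 4 (swap(7, 4)): [8, 9, 1, 6, 4, 3, 2, 7, 0, 5]
After 5 (reverse(4, 9)): [8, 9, 1, 6, 5, 0, 7, 2, 3, 4]
After 6 (rotate_left(2, 5, k=1)): [8, 9, 6, 5, 0, 1, 7, 2, 3, 4]
After 7 (swap(3, 8)): [8, 9, 6, 3, 0, 1, 7, 2, 5, 4]
After 8 (reverse(6, 9)): [8, 9, 6, 3, 0, 1, 4, 5, 2, 7]
After 9 (rotate_left(5, 8, k=1)): [8, 9, 6, 3, 0, 4, 5, 2, 1, 7]
After 10 (swap(6, 2)): [8, 9, 5, 3, 0, 4, 6, 2, 1, 7]
After 11 (swap(0, 7)): [2, 9, 5, 3, 0, 4, 6, 8, 1, 7]
After 12 (rotate_left(7, 9, k=2)): [2, 9, 5, 3, 0, 4, 6, 7, 8, 1]
After 13 (swap(6, 4)): [2, 9, 5, 3, 6, 4, 0, 7, 8, 1]

Answer: 5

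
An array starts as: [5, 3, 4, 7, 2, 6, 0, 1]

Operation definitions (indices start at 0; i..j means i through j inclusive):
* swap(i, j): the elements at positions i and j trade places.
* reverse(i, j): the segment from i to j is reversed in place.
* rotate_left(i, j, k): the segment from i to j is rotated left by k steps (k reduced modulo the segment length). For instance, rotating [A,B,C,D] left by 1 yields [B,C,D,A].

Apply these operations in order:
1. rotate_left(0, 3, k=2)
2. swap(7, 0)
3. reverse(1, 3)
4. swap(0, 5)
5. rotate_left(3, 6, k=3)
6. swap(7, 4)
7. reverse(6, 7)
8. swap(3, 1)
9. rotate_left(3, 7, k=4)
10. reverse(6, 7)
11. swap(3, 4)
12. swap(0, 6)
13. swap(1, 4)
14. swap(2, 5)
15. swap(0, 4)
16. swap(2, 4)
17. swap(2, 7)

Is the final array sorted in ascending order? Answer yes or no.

Answer: yes

Derivation:
After 1 (rotate_left(0, 3, k=2)): [4, 7, 5, 3, 2, 6, 0, 1]
After 2 (swap(7, 0)): [1, 7, 5, 3, 2, 6, 0, 4]
After 3 (reverse(1, 3)): [1, 3, 5, 7, 2, 6, 0, 4]
After 4 (swap(0, 5)): [6, 3, 5, 7, 2, 1, 0, 4]
After 5 (rotate_left(3, 6, k=3)): [6, 3, 5, 0, 7, 2, 1, 4]
After 6 (swap(7, 4)): [6, 3, 5, 0, 4, 2, 1, 7]
After 7 (reverse(6, 7)): [6, 3, 5, 0, 4, 2, 7, 1]
After 8 (swap(3, 1)): [6, 0, 5, 3, 4, 2, 7, 1]
After 9 (rotate_left(3, 7, k=4)): [6, 0, 5, 1, 3, 4, 2, 7]
After 10 (reverse(6, 7)): [6, 0, 5, 1, 3, 4, 7, 2]
After 11 (swap(3, 4)): [6, 0, 5, 3, 1, 4, 7, 2]
After 12 (swap(0, 6)): [7, 0, 5, 3, 1, 4, 6, 2]
After 13 (swap(1, 4)): [7, 1, 5, 3, 0, 4, 6, 2]
After 14 (swap(2, 5)): [7, 1, 4, 3, 0, 5, 6, 2]
After 15 (swap(0, 4)): [0, 1, 4, 3, 7, 5, 6, 2]
After 16 (swap(2, 4)): [0, 1, 7, 3, 4, 5, 6, 2]
After 17 (swap(2, 7)): [0, 1, 2, 3, 4, 5, 6, 7]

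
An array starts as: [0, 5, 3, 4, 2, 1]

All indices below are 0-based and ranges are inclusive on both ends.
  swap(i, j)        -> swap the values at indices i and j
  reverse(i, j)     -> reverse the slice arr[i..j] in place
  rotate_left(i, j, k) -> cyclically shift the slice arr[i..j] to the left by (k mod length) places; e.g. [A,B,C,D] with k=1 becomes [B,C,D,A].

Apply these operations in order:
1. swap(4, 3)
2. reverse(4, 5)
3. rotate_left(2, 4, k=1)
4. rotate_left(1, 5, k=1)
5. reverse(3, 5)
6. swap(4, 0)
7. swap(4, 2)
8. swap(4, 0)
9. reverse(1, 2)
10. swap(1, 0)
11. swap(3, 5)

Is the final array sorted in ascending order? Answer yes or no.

Answer: yes

Derivation:
After 1 (swap(4, 3)): [0, 5, 3, 2, 4, 1]
After 2 (reverse(4, 5)): [0, 5, 3, 2, 1, 4]
After 3 (rotate_left(2, 4, k=1)): [0, 5, 2, 1, 3, 4]
After 4 (rotate_left(1, 5, k=1)): [0, 2, 1, 3, 4, 5]
After 5 (reverse(3, 5)): [0, 2, 1, 5, 4, 3]
After 6 (swap(4, 0)): [4, 2, 1, 5, 0, 3]
After 7 (swap(4, 2)): [4, 2, 0, 5, 1, 3]
After 8 (swap(4, 0)): [1, 2, 0, 5, 4, 3]
After 9 (reverse(1, 2)): [1, 0, 2, 5, 4, 3]
After 10 (swap(1, 0)): [0, 1, 2, 5, 4, 3]
After 11 (swap(3, 5)): [0, 1, 2, 3, 4, 5]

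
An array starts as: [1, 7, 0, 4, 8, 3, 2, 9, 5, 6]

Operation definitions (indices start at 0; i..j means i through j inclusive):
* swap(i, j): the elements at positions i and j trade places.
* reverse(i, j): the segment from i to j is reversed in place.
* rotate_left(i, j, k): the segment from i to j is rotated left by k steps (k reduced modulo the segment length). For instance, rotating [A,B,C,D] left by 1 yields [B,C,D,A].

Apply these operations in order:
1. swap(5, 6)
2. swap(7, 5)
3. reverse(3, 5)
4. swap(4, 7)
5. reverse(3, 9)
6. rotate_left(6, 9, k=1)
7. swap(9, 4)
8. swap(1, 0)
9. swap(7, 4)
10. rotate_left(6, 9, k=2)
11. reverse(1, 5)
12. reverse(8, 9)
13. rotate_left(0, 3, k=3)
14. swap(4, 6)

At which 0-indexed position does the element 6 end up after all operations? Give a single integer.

After 1 (swap(5, 6)): [1, 7, 0, 4, 8, 2, 3, 9, 5, 6]
After 2 (swap(7, 5)): [1, 7, 0, 4, 8, 9, 3, 2, 5, 6]
After 3 (reverse(3, 5)): [1, 7, 0, 9, 8, 4, 3, 2, 5, 6]
After 4 (swap(4, 7)): [1, 7, 0, 9, 2, 4, 3, 8, 5, 6]
After 5 (reverse(3, 9)): [1, 7, 0, 6, 5, 8, 3, 4, 2, 9]
After 6 (rotate_left(6, 9, k=1)): [1, 7, 0, 6, 5, 8, 4, 2, 9, 3]
After 7 (swap(9, 4)): [1, 7, 0, 6, 3, 8, 4, 2, 9, 5]
After 8 (swap(1, 0)): [7, 1, 0, 6, 3, 8, 4, 2, 9, 5]
After 9 (swap(7, 4)): [7, 1, 0, 6, 2, 8, 4, 3, 9, 5]
After 10 (rotate_left(6, 9, k=2)): [7, 1, 0, 6, 2, 8, 9, 5, 4, 3]
After 11 (reverse(1, 5)): [7, 8, 2, 6, 0, 1, 9, 5, 4, 3]
After 12 (reverse(8, 9)): [7, 8, 2, 6, 0, 1, 9, 5, 3, 4]
After 13 (rotate_left(0, 3, k=3)): [6, 7, 8, 2, 0, 1, 9, 5, 3, 4]
After 14 (swap(4, 6)): [6, 7, 8, 2, 9, 1, 0, 5, 3, 4]

Answer: 0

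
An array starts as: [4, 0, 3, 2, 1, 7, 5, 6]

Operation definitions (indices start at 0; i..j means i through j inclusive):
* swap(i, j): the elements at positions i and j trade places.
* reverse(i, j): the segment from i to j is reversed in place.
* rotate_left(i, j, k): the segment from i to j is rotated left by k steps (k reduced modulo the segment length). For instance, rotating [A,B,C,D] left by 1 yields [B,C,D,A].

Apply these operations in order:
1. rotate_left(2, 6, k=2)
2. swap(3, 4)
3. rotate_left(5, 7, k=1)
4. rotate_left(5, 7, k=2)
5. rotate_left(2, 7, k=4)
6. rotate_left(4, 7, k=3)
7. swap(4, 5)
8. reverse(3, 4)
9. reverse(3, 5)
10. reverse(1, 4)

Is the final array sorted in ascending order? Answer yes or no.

Answer: no

Derivation:
After 1 (rotate_left(2, 6, k=2)): [4, 0, 1, 7, 5, 3, 2, 6]
After 2 (swap(3, 4)): [4, 0, 1, 5, 7, 3, 2, 6]
After 3 (rotate_left(5, 7, k=1)): [4, 0, 1, 5, 7, 2, 6, 3]
After 4 (rotate_left(5, 7, k=2)): [4, 0, 1, 5, 7, 3, 2, 6]
After 5 (rotate_left(2, 7, k=4)): [4, 0, 2, 6, 1, 5, 7, 3]
After 6 (rotate_left(4, 7, k=3)): [4, 0, 2, 6, 3, 1, 5, 7]
After 7 (swap(4, 5)): [4, 0, 2, 6, 1, 3, 5, 7]
After 8 (reverse(3, 4)): [4, 0, 2, 1, 6, 3, 5, 7]
After 9 (reverse(3, 5)): [4, 0, 2, 3, 6, 1, 5, 7]
After 10 (reverse(1, 4)): [4, 6, 3, 2, 0, 1, 5, 7]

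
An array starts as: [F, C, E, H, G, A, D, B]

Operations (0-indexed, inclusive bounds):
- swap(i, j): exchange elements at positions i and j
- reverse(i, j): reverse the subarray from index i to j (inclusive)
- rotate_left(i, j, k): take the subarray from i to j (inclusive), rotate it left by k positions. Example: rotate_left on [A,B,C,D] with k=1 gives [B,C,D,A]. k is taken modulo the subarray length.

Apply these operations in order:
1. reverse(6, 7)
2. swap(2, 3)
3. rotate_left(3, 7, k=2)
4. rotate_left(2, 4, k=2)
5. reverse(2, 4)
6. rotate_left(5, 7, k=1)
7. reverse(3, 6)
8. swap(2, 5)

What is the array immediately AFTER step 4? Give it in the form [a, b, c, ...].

After 1 (reverse(6, 7)): [F, C, E, H, G, A, B, D]
After 2 (swap(2, 3)): [F, C, H, E, G, A, B, D]
After 3 (rotate_left(3, 7, k=2)): [F, C, H, A, B, D, E, G]
After 4 (rotate_left(2, 4, k=2)): [F, C, B, H, A, D, E, G]

Answer: [F, C, B, H, A, D, E, G]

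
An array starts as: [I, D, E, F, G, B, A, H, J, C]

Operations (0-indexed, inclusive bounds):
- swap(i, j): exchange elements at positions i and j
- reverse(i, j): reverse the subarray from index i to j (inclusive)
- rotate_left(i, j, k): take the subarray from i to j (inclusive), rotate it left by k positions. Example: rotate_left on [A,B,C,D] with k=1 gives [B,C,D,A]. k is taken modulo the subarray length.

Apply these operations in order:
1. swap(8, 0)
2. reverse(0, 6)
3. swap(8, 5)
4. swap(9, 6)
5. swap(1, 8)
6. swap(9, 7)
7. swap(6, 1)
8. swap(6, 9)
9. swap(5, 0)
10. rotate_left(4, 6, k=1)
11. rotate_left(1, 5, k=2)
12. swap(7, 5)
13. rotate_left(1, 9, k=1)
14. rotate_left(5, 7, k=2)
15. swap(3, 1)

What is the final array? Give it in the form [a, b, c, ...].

Answer: [I, C, H, A, J, B, E, G, D, F]

Derivation:
After 1 (swap(8, 0)): [J, D, E, F, G, B, A, H, I, C]
After 2 (reverse(0, 6)): [A, B, G, F, E, D, J, H, I, C]
After 3 (swap(8, 5)): [A, B, G, F, E, I, J, H, D, C]
After 4 (swap(9, 6)): [A, B, G, F, E, I, C, H, D, J]
After 5 (swap(1, 8)): [A, D, G, F, E, I, C, H, B, J]
After 6 (swap(9, 7)): [A, D, G, F, E, I, C, J, B, H]
After 7 (swap(6, 1)): [A, C, G, F, E, I, D, J, B, H]
After 8 (swap(6, 9)): [A, C, G, F, E, I, H, J, B, D]
After 9 (swap(5, 0)): [I, C, G, F, E, A, H, J, B, D]
After 10 (rotate_left(4, 6, k=1)): [I, C, G, F, A, H, E, J, B, D]
After 11 (rotate_left(1, 5, k=2)): [I, F, A, H, C, G, E, J, B, D]
After 12 (swap(7, 5)): [I, F, A, H, C, J, E, G, B, D]
After 13 (rotate_left(1, 9, k=1)): [I, A, H, C, J, E, G, B, D, F]
After 14 (rotate_left(5, 7, k=2)): [I, A, H, C, J, B, E, G, D, F]
After 15 (swap(3, 1)): [I, C, H, A, J, B, E, G, D, F]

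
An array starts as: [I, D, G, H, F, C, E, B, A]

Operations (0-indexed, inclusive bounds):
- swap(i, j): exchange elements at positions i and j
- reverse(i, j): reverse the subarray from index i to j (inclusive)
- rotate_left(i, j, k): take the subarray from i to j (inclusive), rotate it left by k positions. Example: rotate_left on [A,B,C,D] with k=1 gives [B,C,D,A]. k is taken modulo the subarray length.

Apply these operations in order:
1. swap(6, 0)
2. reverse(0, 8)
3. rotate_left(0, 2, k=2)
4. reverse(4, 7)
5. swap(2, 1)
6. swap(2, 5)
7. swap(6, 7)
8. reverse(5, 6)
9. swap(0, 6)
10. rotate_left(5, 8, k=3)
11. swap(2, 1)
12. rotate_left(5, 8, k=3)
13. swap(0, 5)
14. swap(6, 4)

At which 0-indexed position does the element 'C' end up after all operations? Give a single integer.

After 1 (swap(6, 0)): [E, D, G, H, F, C, I, B, A]
After 2 (reverse(0, 8)): [A, B, I, C, F, H, G, D, E]
After 3 (rotate_left(0, 2, k=2)): [I, A, B, C, F, H, G, D, E]
After 4 (reverse(4, 7)): [I, A, B, C, D, G, H, F, E]
After 5 (swap(2, 1)): [I, B, A, C, D, G, H, F, E]
After 6 (swap(2, 5)): [I, B, G, C, D, A, H, F, E]
After 7 (swap(6, 7)): [I, B, G, C, D, A, F, H, E]
After 8 (reverse(5, 6)): [I, B, G, C, D, F, A, H, E]
After 9 (swap(0, 6)): [A, B, G, C, D, F, I, H, E]
After 10 (rotate_left(5, 8, k=3)): [A, B, G, C, D, E, F, I, H]
After 11 (swap(2, 1)): [A, G, B, C, D, E, F, I, H]
After 12 (rotate_left(5, 8, k=3)): [A, G, B, C, D, H, E, F, I]
After 13 (swap(0, 5)): [H, G, B, C, D, A, E, F, I]
After 14 (swap(6, 4)): [H, G, B, C, E, A, D, F, I]

Answer: 3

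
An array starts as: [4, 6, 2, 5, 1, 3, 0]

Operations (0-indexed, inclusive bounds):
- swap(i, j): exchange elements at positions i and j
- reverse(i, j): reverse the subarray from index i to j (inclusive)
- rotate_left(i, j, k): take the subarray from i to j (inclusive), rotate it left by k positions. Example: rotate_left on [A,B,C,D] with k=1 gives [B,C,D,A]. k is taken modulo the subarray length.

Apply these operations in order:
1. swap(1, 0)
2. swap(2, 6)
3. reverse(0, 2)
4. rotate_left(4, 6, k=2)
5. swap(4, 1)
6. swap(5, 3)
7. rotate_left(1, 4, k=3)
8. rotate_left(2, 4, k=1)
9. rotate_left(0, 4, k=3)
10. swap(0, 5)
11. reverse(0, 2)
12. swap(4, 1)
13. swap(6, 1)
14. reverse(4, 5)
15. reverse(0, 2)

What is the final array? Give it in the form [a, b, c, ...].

After 1 (swap(1, 0)): [6, 4, 2, 5, 1, 3, 0]
After 2 (swap(2, 6)): [6, 4, 0, 5, 1, 3, 2]
After 3 (reverse(0, 2)): [0, 4, 6, 5, 1, 3, 2]
After 4 (rotate_left(4, 6, k=2)): [0, 4, 6, 5, 2, 1, 3]
After 5 (swap(4, 1)): [0, 2, 6, 5, 4, 1, 3]
After 6 (swap(5, 3)): [0, 2, 6, 1, 4, 5, 3]
After 7 (rotate_left(1, 4, k=3)): [0, 4, 2, 6, 1, 5, 3]
After 8 (rotate_left(2, 4, k=1)): [0, 4, 6, 1, 2, 5, 3]
After 9 (rotate_left(0, 4, k=3)): [1, 2, 0, 4, 6, 5, 3]
After 10 (swap(0, 5)): [5, 2, 0, 4, 6, 1, 3]
After 11 (reverse(0, 2)): [0, 2, 5, 4, 6, 1, 3]
After 12 (swap(4, 1)): [0, 6, 5, 4, 2, 1, 3]
After 13 (swap(6, 1)): [0, 3, 5, 4, 2, 1, 6]
After 14 (reverse(4, 5)): [0, 3, 5, 4, 1, 2, 6]
After 15 (reverse(0, 2)): [5, 3, 0, 4, 1, 2, 6]

Answer: [5, 3, 0, 4, 1, 2, 6]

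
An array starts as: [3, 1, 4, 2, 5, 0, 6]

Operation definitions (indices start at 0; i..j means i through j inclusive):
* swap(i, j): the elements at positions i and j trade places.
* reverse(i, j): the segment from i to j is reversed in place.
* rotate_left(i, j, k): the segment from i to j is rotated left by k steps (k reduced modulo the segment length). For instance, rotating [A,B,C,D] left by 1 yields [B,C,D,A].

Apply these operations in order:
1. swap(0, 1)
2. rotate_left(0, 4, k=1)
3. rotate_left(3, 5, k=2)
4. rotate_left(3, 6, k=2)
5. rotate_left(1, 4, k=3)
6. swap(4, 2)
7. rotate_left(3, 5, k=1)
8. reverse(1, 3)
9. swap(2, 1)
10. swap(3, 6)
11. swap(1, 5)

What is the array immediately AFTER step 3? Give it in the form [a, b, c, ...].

After 1 (swap(0, 1)): [1, 3, 4, 2, 5, 0, 6]
After 2 (rotate_left(0, 4, k=1)): [3, 4, 2, 5, 1, 0, 6]
After 3 (rotate_left(3, 5, k=2)): [3, 4, 2, 0, 5, 1, 6]

Answer: [3, 4, 2, 0, 5, 1, 6]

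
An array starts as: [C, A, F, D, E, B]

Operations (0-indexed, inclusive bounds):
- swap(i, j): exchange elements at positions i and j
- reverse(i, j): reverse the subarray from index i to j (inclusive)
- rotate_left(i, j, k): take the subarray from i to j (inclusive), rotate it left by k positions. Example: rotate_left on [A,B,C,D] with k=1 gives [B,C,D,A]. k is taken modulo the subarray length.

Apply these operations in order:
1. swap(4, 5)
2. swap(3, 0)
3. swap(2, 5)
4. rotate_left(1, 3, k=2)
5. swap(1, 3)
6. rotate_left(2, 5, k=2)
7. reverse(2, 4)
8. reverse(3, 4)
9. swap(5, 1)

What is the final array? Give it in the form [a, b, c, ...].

Answer: [D, C, A, B, F, E]

Derivation:
After 1 (swap(4, 5)): [C, A, F, D, B, E]
After 2 (swap(3, 0)): [D, A, F, C, B, E]
After 3 (swap(2, 5)): [D, A, E, C, B, F]
After 4 (rotate_left(1, 3, k=2)): [D, C, A, E, B, F]
After 5 (swap(1, 3)): [D, E, A, C, B, F]
After 6 (rotate_left(2, 5, k=2)): [D, E, B, F, A, C]
After 7 (reverse(2, 4)): [D, E, A, F, B, C]
After 8 (reverse(3, 4)): [D, E, A, B, F, C]
After 9 (swap(5, 1)): [D, C, A, B, F, E]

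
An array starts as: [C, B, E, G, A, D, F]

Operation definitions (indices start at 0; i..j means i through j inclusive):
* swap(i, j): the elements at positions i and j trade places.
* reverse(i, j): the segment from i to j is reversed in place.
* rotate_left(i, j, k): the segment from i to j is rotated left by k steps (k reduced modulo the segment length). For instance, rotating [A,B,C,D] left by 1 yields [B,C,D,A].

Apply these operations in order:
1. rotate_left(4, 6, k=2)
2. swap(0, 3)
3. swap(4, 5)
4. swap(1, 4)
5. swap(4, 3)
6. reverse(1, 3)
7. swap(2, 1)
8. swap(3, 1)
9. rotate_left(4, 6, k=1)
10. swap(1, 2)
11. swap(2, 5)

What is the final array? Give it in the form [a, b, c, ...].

Answer: [G, B, D, E, F, A, C]

Derivation:
After 1 (rotate_left(4, 6, k=2)): [C, B, E, G, F, A, D]
After 2 (swap(0, 3)): [G, B, E, C, F, A, D]
After 3 (swap(4, 5)): [G, B, E, C, A, F, D]
After 4 (swap(1, 4)): [G, A, E, C, B, F, D]
After 5 (swap(4, 3)): [G, A, E, B, C, F, D]
After 6 (reverse(1, 3)): [G, B, E, A, C, F, D]
After 7 (swap(2, 1)): [G, E, B, A, C, F, D]
After 8 (swap(3, 1)): [G, A, B, E, C, F, D]
After 9 (rotate_left(4, 6, k=1)): [G, A, B, E, F, D, C]
After 10 (swap(1, 2)): [G, B, A, E, F, D, C]
After 11 (swap(2, 5)): [G, B, D, E, F, A, C]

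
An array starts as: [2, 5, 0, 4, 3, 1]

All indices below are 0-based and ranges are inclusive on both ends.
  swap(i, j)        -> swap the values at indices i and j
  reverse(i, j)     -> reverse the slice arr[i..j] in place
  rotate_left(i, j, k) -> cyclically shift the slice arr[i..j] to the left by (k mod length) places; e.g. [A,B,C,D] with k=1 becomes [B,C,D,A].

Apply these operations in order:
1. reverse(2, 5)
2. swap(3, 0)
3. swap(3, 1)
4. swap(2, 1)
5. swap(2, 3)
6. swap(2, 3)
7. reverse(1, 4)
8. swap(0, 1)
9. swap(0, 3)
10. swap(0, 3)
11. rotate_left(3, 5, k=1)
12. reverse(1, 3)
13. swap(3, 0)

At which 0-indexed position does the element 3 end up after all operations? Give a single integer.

After 1 (reverse(2, 5)): [2, 5, 1, 3, 4, 0]
After 2 (swap(3, 0)): [3, 5, 1, 2, 4, 0]
After 3 (swap(3, 1)): [3, 2, 1, 5, 4, 0]
After 4 (swap(2, 1)): [3, 1, 2, 5, 4, 0]
After 5 (swap(2, 3)): [3, 1, 5, 2, 4, 0]
After 6 (swap(2, 3)): [3, 1, 2, 5, 4, 0]
After 7 (reverse(1, 4)): [3, 4, 5, 2, 1, 0]
After 8 (swap(0, 1)): [4, 3, 5, 2, 1, 0]
After 9 (swap(0, 3)): [2, 3, 5, 4, 1, 0]
After 10 (swap(0, 3)): [4, 3, 5, 2, 1, 0]
After 11 (rotate_left(3, 5, k=1)): [4, 3, 5, 1, 0, 2]
After 12 (reverse(1, 3)): [4, 1, 5, 3, 0, 2]
After 13 (swap(3, 0)): [3, 1, 5, 4, 0, 2]

Answer: 0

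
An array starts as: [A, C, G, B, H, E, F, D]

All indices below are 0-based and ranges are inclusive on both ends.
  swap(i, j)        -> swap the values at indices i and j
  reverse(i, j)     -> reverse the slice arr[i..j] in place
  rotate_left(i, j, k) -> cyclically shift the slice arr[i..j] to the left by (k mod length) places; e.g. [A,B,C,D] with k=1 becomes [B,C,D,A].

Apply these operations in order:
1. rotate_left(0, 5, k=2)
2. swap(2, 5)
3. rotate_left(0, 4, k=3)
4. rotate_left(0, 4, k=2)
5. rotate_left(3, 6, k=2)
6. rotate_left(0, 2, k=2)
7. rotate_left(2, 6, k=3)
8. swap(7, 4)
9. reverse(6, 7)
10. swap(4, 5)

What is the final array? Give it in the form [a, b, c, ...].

After 1 (rotate_left(0, 5, k=2)): [G, B, H, E, A, C, F, D]
After 2 (swap(2, 5)): [G, B, C, E, A, H, F, D]
After 3 (rotate_left(0, 4, k=3)): [E, A, G, B, C, H, F, D]
After 4 (rotate_left(0, 4, k=2)): [G, B, C, E, A, H, F, D]
After 5 (rotate_left(3, 6, k=2)): [G, B, C, H, F, E, A, D]
After 6 (rotate_left(0, 2, k=2)): [C, G, B, H, F, E, A, D]
After 7 (rotate_left(2, 6, k=3)): [C, G, E, A, B, H, F, D]
After 8 (swap(7, 4)): [C, G, E, A, D, H, F, B]
After 9 (reverse(6, 7)): [C, G, E, A, D, H, B, F]
After 10 (swap(4, 5)): [C, G, E, A, H, D, B, F]

Answer: [C, G, E, A, H, D, B, F]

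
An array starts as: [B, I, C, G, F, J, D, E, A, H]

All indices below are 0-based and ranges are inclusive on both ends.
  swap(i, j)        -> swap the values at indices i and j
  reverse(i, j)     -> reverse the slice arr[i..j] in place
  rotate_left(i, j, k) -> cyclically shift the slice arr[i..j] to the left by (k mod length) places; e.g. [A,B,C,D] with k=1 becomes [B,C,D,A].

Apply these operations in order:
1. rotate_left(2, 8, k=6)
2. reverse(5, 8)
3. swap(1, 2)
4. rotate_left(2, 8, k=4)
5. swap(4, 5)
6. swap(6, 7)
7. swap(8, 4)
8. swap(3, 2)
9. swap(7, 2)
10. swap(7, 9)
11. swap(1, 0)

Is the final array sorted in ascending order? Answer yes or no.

Answer: yes

Derivation:
After 1 (rotate_left(2, 8, k=6)): [B, I, A, C, G, F, J, D, E, H]
After 2 (reverse(5, 8)): [B, I, A, C, G, E, D, J, F, H]
After 3 (swap(1, 2)): [B, A, I, C, G, E, D, J, F, H]
After 4 (rotate_left(2, 8, k=4)): [B, A, D, J, F, I, C, G, E, H]
After 5 (swap(4, 5)): [B, A, D, J, I, F, C, G, E, H]
After 6 (swap(6, 7)): [B, A, D, J, I, F, G, C, E, H]
After 7 (swap(8, 4)): [B, A, D, J, E, F, G, C, I, H]
After 8 (swap(3, 2)): [B, A, J, D, E, F, G, C, I, H]
After 9 (swap(7, 2)): [B, A, C, D, E, F, G, J, I, H]
After 10 (swap(7, 9)): [B, A, C, D, E, F, G, H, I, J]
After 11 (swap(1, 0)): [A, B, C, D, E, F, G, H, I, J]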